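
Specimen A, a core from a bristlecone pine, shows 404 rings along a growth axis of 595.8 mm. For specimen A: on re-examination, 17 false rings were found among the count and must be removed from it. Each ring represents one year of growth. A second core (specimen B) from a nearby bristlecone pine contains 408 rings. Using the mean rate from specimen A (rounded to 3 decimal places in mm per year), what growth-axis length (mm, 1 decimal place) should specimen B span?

Specimen A: adjusted count: 404 − 17 = 387 rings.
A: Mean rate = 595.8 mm / 387 years ≈ 1.540 mm per year.
B's length ≈ 1.540 × 408 = 628.3 mm.

628.3 mm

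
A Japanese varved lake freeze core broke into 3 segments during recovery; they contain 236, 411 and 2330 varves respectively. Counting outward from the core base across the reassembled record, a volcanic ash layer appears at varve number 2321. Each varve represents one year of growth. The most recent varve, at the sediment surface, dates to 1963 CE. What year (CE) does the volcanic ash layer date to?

1307 CE

Total varves = 236 + 411 + 2330 = 2977.
The volcanic ash layer sits at varve 2321 from the core base, so 2977 − 2321 = 656 varves formed after it.
Counting back 656 years from 1963 CE places the volcanic ash layer in 1963 − 656 = 1307 CE.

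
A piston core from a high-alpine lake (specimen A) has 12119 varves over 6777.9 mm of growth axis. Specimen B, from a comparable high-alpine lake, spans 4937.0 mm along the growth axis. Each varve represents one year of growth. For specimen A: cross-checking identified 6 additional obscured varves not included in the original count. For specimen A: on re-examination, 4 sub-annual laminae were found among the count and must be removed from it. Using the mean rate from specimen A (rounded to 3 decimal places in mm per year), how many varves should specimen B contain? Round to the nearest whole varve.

8832 varves

Specimen A: correcting the raw count gives 12119 − 4 + 6 = 12121 true varves.
A: 6777.9 mm over 12121 years gives 6777.9 / 12121 ≈ 0.559 mm per year.
B spans 4937.0 / 0.559 = 8831.84 years ≈ 8832 varves.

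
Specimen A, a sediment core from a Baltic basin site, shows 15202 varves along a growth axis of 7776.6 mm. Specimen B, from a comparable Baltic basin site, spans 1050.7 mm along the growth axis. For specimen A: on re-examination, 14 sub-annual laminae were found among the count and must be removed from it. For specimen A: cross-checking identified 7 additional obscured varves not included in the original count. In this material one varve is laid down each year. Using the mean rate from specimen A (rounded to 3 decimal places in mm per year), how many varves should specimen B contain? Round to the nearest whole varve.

2052 varves

Specimen A: adjusted count: 15202 − 14 + 7 = 15195 varves.
A: Mean rate = 7776.6 mm / 15195 years ≈ 0.512 mm per year.
Specimen B: 1050.7 mm / 0.512 mm per year = 2052.15 years ≈ 2052 varves.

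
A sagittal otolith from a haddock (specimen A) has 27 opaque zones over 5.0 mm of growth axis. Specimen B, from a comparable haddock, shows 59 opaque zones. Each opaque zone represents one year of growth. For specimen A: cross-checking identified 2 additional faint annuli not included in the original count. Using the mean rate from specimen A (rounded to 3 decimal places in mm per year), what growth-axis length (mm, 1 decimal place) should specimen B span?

Specimen A: true opaque zone count = 27 + 2 = 29.
A: Extension rate ≈ 5.0 / 29 = 0.172 mm/yr.
For B, 0.172 mm/year × 59 years = 10.1 mm.

10.1 mm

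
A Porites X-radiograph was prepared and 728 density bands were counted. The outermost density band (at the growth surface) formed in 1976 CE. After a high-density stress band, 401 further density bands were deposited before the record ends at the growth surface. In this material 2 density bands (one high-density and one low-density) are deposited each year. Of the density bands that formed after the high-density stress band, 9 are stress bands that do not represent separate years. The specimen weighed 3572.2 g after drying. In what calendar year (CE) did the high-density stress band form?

401 density bands formed after the high-density stress band.
Excluding 9 false density bands: 401 − 9 = 392.
Dividing by 2 density bands per year: 392 / 2 = 196 years.
1976 − 196 = 1780 CE.

1780 CE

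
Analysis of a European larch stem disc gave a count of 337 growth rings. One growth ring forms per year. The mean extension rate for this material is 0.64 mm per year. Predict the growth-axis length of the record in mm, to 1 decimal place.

215.7 mm

337 years of growth are recorded.
Length ≈ 0.64 × 337 = 215.7 mm.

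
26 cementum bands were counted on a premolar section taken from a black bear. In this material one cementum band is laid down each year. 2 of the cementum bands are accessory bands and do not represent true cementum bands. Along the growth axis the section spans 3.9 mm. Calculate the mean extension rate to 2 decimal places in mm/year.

0.16 mm/year

True cementum band count = 26 − 2 = 24.
Mean rate = 3.9 mm / 24 years ≈ 0.16 mm/year.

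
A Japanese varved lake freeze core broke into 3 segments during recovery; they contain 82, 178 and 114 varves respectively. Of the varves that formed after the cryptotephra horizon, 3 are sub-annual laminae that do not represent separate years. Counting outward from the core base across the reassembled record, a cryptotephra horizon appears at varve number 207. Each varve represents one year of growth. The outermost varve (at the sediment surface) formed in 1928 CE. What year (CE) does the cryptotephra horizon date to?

Total varves = 82 + 178 + 114 = 374.
374 − 207 = 167 varves lie beyond the cryptotephra horizon toward the sediment surface.
167 − 3 false = 164 true varves after the cryptotephra horizon.
Counting back 164 years from 1928 CE places the cryptotephra horizon in 1928 − 164 = 1764 CE.

1764 CE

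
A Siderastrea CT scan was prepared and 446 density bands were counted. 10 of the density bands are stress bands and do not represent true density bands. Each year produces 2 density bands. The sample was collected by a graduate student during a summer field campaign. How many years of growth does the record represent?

218 years

Adjusted count: 446 − 10 = 436 density bands.
With 2 density bands per year, 436 / 2 = 218 years.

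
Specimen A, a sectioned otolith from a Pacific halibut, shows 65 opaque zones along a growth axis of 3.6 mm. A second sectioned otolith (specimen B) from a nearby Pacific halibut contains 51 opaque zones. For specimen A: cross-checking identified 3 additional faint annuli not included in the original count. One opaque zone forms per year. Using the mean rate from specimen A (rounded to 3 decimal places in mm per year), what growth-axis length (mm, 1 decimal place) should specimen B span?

2.7 mm

Specimen A: correcting the raw count gives 65 + 3 = 68 true opaque zones.
A: Extension rate ≈ 3.6 / 68 = 0.053 mm/yr.
For B, 0.053 mm/year × 51 years = 2.7 mm.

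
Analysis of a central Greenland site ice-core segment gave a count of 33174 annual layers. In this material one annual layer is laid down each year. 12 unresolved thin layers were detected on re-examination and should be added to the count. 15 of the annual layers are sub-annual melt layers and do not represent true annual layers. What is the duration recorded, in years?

33171 years

After corrections the count is 33174 − 15 + 12 = 33171 annual layers.
One annual layer per year makes the duration 33171 years.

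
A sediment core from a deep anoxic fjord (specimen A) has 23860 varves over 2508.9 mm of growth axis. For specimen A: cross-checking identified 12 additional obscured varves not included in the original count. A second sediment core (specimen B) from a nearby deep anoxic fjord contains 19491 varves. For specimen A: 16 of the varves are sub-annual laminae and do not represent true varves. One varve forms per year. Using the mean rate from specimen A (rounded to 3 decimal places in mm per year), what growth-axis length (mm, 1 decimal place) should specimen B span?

2046.6 mm

Specimen A: correcting the raw count gives 23860 − 16 + 12 = 23856 true varves.
A: Mean rate = 2508.9 mm / 23856 years ≈ 0.105 mm per year.
For B, 0.105 mm/year × 19491 years = 2046.6 mm.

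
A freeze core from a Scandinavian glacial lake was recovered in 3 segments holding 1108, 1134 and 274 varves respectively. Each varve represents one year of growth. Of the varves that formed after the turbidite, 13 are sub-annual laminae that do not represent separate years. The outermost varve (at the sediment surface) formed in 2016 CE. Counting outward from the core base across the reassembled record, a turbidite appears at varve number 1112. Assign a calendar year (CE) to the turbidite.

Total varves = 1108 + 1134 + 274 = 2516.
Between varve 1112 and the sediment surface there are 2516 − 1112 = 1404 varves.
Excluding 13 false varves: 1404 − 13 = 1391.
The varve at the sediment surface is 2016 CE, so the turbidite dates to 2016 − 1391 = 625 CE.

625 CE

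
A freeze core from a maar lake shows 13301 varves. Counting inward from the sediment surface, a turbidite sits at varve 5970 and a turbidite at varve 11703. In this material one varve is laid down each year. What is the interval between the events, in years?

11703 − 5970 = 5733 varves lie between the two events.
At one varve per year, 5733 years elapsed between them.

5733 years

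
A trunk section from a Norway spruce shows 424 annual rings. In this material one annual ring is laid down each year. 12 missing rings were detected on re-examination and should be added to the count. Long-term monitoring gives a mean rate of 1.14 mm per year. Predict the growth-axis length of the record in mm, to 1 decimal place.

Adjusted count: 424 + 12 = 436 annual rings.
436 years at 1.14 mm/year gives 1.14 × 436 = 497.0 mm.

497.0 mm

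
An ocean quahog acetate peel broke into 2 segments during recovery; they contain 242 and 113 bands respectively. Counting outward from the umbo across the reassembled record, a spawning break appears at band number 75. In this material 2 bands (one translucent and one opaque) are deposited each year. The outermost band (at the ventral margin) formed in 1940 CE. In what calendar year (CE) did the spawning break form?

1800 CE

Total bands = 242 + 113 = 355.
355 − 75 = 280 bands lie beyond the spawning break toward the ventral margin.
280 bands at 2 per year is 280 / 2 = 140 years.
1940 − 140 = 1800 CE.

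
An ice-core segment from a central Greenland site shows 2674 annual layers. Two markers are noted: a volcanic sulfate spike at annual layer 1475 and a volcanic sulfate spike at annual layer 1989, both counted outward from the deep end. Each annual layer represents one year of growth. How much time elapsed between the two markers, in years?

514 yr

Separation: 1989 − 1475 = 514 annual layers.
At one annual layer per year, 514 years elapsed between them.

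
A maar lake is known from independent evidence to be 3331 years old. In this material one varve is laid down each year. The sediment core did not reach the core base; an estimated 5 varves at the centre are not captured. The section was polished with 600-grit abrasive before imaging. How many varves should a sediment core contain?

3326 varves

Expected varves over 3331 years: 3331.
Subtracting the 5 varves not captured gives 3331 − 5 = 3326 varves in the record.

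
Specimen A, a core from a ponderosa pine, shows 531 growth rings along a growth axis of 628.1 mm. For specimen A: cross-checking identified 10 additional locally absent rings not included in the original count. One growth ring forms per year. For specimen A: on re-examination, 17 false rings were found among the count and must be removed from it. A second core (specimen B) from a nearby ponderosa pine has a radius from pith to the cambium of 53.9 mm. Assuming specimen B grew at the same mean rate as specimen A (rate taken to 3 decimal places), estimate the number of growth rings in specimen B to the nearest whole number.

45 growth rings

Specimen A: correcting the raw count gives 531 − 17 + 10 = 524 true growth rings.
A: 628.1 mm over 524 years gives 628.1 / 524 ≈ 1.199 mm/yr.
For B, 53.9 / 1.199 = 44.95 years ≈ 45 growth rings.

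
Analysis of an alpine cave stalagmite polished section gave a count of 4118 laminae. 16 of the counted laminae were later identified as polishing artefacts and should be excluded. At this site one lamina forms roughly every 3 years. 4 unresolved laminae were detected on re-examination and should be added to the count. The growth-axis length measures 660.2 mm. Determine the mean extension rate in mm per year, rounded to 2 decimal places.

0.05 mm per year

True lamina count = 4118 − 16 + 4 = 4106.
Multiplying by 3 years per lamina: 4106 × 3 = 12318 years.
Extension rate ≈ 660.2 / 12318 = 0.05 mm per year.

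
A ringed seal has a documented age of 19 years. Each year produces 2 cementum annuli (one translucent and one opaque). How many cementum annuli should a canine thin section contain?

38 cementum annuli

19 years at 2 cementum annuli per year gives 19 × 2 = 38 cementum annuli.
So 38 cementum annuli should be present.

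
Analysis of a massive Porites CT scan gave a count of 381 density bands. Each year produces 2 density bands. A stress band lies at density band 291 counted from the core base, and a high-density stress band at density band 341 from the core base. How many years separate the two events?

The two markers are separated by 341 − 291 = 50 density bands.
Dividing by 2 density bands per year: 50 / 2 = 25 years.

25 years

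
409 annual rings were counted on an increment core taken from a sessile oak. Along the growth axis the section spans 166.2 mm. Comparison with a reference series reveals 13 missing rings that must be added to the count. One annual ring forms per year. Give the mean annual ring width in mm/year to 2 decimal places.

Adjusted count: 409 + 13 = 422 annual rings.
Extension rate ≈ 166.2 / 422 = 0.39 mm/year.

0.39 mm/year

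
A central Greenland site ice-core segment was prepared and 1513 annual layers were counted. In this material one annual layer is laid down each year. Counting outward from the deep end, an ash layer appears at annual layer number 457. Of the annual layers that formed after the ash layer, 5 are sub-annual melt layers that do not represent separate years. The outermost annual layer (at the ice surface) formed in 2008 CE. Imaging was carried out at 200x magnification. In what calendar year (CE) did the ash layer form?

957 CE

1513 − 457 = 1056 annual layers lie beyond the ash layer toward the ice surface.
Excluding 5 false annual layers: 1056 − 5 = 1051.
Counting back 1051 years from 2008 CE places the ash layer in 2008 − 1051 = 957 CE.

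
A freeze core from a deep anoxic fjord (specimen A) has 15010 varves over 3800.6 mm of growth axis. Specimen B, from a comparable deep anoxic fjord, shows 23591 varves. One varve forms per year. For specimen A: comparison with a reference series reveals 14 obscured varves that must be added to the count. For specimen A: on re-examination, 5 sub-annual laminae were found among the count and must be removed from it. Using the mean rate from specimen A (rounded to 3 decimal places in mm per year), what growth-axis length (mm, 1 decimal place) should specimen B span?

5968.5 mm

Specimen A: true varve count = 15010 − 5 + 14 = 15019.
A: 3800.6 mm over 15019 years gives 3800.6 / 15019 ≈ 0.253 mm per year.
For B, 0.253 mm/year × 23591 years = 5968.5 mm.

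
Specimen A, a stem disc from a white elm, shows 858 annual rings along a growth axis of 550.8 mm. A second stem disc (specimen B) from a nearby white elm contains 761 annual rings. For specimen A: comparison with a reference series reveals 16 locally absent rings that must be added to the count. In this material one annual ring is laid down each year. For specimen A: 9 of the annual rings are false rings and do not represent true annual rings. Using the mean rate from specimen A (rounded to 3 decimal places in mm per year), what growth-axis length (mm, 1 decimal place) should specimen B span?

484.8 mm

Specimen A: correcting the raw count gives 858 − 9 + 16 = 865 true annual rings.
A: 550.8 mm over 865 years gives 550.8 / 865 ≈ 0.637 mm/yr.
For B, 0.637 mm/year × 761 years = 484.8 mm.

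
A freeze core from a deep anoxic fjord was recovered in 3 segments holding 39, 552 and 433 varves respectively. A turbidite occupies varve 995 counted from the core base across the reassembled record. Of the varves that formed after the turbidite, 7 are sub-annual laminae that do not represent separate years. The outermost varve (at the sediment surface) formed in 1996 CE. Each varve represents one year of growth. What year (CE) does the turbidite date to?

Total varves = 39 + 552 + 433 = 1024.
The turbidite sits at varve 995 from the core base, so 1024 − 995 = 29 varves formed after it.
Excluding 7 false varves: 29 − 7 = 22.
1996 − 22 = 1974 CE.

1974 CE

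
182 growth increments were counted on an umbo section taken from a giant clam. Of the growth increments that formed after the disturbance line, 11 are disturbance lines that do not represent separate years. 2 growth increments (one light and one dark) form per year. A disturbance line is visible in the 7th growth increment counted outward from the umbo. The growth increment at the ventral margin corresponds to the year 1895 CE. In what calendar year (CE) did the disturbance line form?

Between growth increment 7 and the ventral margin there are 182 − 7 = 175 growth increments.
175 − 11 false = 164 true growth increments after the disturbance line.
Dividing by 2 growth increments per year: 164 / 2 = 82 years.
Counting back 82 years from 1895 CE places the disturbance line in 1895 − 82 = 1813 CE.

1813 CE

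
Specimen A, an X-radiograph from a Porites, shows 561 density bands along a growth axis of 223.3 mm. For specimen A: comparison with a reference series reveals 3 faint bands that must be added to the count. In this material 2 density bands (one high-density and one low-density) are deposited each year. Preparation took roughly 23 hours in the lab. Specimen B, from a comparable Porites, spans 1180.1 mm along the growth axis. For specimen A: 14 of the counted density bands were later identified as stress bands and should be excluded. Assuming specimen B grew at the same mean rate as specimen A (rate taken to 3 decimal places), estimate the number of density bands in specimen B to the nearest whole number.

Specimen A: correcting the raw count gives 561 − 14 + 3 = 550 true density bands.
Specimen A: dividing by 2 density bands per year: 550 / 2 = 275 years.
A: 223.3 mm over 275 years gives 223.3 / 275 ≈ 0.812 mm/year.
For B, 1180.1 / 0.812 = 1453.33 years; at 2 density bands per year that is 1453.33 × 2 ≈ 2907 density bands.

2907 density bands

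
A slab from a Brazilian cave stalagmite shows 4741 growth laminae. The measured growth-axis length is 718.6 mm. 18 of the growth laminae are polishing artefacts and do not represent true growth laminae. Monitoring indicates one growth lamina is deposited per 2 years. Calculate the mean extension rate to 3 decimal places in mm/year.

0.076 mm/year

True growth lamina count = 4741 − 18 = 4723.
Multiplying by 2 years per growth lamina: 4723 × 2 = 9446 years.
Mean rate = 718.6 mm / 9446 years ≈ 0.076 mm/year.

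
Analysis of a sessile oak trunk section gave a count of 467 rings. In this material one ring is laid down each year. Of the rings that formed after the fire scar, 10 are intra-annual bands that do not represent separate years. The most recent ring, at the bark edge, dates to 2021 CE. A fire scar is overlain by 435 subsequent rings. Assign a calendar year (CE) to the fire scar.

1596 CE

435 rings formed after the fire scar.
Removing the 10 false rings leaves 435 − 10 = 425 true rings beyond the fire scar.
The ring at the bark edge is 2021 CE, so the fire scar dates to 2021 − 425 = 1596 CE.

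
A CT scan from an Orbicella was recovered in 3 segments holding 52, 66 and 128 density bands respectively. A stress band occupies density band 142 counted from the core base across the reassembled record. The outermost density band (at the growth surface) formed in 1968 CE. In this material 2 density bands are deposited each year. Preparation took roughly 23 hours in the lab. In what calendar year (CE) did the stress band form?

Total density bands = 52 + 66 + 128 = 246.
Between density band 142 and the growth surface there are 246 − 142 = 104 density bands.
With 2 density bands per year, 104 / 2 = 52 years.
The density band at the growth surface is 1968 CE, so the stress band dates to 1968 − 52 = 1916 CE.

1916 CE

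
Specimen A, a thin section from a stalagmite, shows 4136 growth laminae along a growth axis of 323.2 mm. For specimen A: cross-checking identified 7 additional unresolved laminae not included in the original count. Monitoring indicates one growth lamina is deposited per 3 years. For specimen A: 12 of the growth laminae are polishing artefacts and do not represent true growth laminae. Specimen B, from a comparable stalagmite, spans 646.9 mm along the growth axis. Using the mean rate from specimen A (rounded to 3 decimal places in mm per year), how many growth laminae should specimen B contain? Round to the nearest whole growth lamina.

8294 growth laminae

Specimen A: correcting the raw count gives 4136 − 12 + 7 = 4131 true growth laminae.
Specimen A: multiplying by 3 years per growth lamina: 4131 × 3 = 12393 years.
A: Extension rate ≈ 323.2 / 12393 = 0.026 mm/yr.
For B, 646.9 / 0.026 = 24880.77 years; at 3 years per growth lamina that is 24880.77 / 3 ≈ 8294 growth laminae.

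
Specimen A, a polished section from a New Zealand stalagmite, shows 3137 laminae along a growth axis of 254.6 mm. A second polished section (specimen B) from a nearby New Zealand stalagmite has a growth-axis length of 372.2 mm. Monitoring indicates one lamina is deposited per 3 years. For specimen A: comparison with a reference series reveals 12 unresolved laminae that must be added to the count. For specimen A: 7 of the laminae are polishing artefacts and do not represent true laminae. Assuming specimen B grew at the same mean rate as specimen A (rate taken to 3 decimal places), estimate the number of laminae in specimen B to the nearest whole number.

4595 laminae

Specimen A: correcting the raw count gives 3137 − 7 + 12 = 3142 true laminae.
Specimen A: at 3 years per lamina, 3142 × 3 = 9426 years.
A: 254.6 mm over 9426 years gives 254.6 / 9426 ≈ 0.027 mm/yr.
B spans 372.2 / 0.027 = 13785.19 years; at 3 years per lamina that is 13785.19 / 3 ≈ 4595 laminae.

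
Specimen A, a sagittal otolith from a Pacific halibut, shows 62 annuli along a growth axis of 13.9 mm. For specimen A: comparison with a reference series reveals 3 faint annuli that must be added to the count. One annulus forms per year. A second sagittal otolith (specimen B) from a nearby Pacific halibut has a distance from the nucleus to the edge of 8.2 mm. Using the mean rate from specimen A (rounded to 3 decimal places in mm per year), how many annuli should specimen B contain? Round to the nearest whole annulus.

38 annuli

Specimen A: after corrections the count is 62 + 3 = 65 annuli.
A: Extension rate ≈ 13.9 / 65 = 0.214 mm/yr.
B spans 8.2 / 0.214 = 38.32 years ≈ 38 annuli.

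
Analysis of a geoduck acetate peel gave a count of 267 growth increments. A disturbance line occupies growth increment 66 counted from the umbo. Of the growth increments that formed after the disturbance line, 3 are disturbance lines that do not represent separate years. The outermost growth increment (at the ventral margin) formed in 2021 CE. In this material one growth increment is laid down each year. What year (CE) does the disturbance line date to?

1823 CE

Between growth increment 66 and the ventral margin there are 267 − 66 = 201 growth increments.
201 − 3 false = 198 true growth increments after the disturbance line.
The growth increment at the ventral margin is 2021 CE, so the disturbance line dates to 2021 − 198 = 1823 CE.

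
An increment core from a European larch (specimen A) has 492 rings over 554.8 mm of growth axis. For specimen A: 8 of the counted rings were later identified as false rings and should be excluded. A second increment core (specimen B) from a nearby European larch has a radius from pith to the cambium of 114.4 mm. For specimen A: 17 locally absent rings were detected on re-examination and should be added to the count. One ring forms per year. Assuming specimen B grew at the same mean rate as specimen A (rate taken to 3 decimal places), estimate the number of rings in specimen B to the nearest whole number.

103 rings

Specimen A: after corrections the count is 492 − 8 + 17 = 501 rings.
A: 554.8 mm over 501 years gives 554.8 / 501 ≈ 1.107 mm/yr.
For B, 114.4 / 1.107 = 103.34 years ≈ 103 rings.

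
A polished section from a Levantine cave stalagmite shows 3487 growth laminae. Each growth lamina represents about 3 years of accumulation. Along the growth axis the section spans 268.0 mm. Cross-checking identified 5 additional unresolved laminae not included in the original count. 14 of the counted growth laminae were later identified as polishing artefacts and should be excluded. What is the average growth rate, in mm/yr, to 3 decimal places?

0.026 mm/yr

Adjusted count: 3487 − 14 + 5 = 3478 growth laminae.
Multiplying by 3 years per growth lamina: 3478 × 3 = 10434 years.
268.0 mm over 10434 years gives 268.0 / 10434 ≈ 0.026 mm/yr.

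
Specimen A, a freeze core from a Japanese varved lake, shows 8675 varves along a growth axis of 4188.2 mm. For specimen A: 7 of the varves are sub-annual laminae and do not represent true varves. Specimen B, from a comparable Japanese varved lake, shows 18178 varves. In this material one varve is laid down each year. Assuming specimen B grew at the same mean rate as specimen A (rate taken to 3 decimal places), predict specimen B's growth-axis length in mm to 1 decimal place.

Specimen A: adjusted count: 8675 − 7 = 8668 varves.
A: Extension rate ≈ 4188.2 / 8668 = 0.483 mm/year.
Length of B = 0.483 × 18178 = 8780.0 mm.

8780.0 mm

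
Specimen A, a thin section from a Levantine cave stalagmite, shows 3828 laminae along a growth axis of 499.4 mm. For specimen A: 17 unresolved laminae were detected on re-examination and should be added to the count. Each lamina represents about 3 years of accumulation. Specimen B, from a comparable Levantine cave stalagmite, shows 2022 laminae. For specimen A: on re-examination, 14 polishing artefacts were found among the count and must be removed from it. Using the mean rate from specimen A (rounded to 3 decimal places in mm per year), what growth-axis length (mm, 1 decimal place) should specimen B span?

Specimen A: after corrections the count is 3828 − 14 + 17 = 3831 laminae.
Specimen A: 3831 laminae at 3 years each span 3831 × 3 = 11493 years.
A: Mean rate = 499.4 mm / 11493 years ≈ 0.043 mm/yr.
Specimen B: at 3 years per lamina, 2022 × 3 = 6066 years. B's length ≈ 0.043 × 6066 = 260.8 mm.

260.8 mm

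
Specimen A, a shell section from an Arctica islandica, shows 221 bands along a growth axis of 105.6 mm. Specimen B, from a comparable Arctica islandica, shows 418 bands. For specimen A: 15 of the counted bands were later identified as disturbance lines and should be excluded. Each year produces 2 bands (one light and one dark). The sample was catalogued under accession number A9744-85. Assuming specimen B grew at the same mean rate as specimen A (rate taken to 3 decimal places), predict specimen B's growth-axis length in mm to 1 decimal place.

214.2 mm

Specimen A: correcting the raw count gives 221 − 15 = 206 true bands.
Specimen A: dividing by 2 bands per year: 206 / 2 = 103 years.
A: 105.6 mm over 103 years gives 105.6 / 103 ≈ 1.025 mm/year.
Specimen B: dividing by 2 bands per year: 418 / 2 = 209 years. For B, 1.025 mm/year × 209 years = 214.2 mm.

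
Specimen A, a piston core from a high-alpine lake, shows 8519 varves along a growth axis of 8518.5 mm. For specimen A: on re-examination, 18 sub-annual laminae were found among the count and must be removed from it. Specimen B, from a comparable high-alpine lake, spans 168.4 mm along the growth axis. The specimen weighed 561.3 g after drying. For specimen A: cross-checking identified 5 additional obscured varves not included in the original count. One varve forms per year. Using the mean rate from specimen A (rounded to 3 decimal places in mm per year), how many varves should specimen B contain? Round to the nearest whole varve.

168 varves

Specimen A: true varve count = 8519 − 18 + 5 = 8506.
A: Extension rate ≈ 8518.5 / 8506 = 1.001 mm/yr.
For B, 168.4 / 1.001 = 168.23 years ≈ 168 varves.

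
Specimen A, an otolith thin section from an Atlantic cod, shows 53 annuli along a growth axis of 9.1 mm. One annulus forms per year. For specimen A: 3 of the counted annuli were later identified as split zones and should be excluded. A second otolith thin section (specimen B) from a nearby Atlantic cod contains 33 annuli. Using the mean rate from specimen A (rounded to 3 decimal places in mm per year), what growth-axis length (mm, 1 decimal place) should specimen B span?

Specimen A: correcting the raw count gives 53 − 3 = 50 true annuli.
A: Mean rate = 9.1 mm / 50 years ≈ 0.182 mm/year.
B's length ≈ 0.182 × 33 = 6.0 mm.

6.0 mm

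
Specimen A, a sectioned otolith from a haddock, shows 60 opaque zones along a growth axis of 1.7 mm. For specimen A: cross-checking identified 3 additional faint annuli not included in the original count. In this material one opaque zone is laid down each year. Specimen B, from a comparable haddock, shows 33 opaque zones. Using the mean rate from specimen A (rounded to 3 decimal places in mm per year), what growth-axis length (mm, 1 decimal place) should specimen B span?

Specimen A: adjusted count: 60 + 3 = 63 opaque zones.
A: 1.7 mm over 63 years gives 1.7 / 63 ≈ 0.027 mm/year.
Length of B = 0.027 × 33 = 0.9 mm.

0.9 mm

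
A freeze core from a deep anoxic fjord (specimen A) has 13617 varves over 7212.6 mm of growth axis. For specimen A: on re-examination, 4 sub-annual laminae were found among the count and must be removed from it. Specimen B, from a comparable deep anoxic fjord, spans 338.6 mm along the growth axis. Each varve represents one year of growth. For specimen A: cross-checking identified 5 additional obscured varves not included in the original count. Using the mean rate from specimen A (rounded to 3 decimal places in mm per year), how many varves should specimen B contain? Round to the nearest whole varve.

639 varves

Specimen A: after corrections the count is 13617 − 4 + 5 = 13618 varves.
A: 7212.6 mm over 13618 years gives 7212.6 / 13618 ≈ 0.530 mm per year.
Specimen B: 338.6 mm / 0.530 mm per year = 638.87 years ≈ 639 varves.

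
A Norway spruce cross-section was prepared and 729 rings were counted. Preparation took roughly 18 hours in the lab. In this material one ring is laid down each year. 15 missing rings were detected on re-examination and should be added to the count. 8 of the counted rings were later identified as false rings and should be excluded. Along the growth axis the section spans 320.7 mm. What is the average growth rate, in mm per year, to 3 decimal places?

After corrections the count is 729 − 8 + 15 = 736 rings.
320.7 mm over 736 years gives 320.7 / 736 ≈ 0.436 mm per year.

0.436 mm per year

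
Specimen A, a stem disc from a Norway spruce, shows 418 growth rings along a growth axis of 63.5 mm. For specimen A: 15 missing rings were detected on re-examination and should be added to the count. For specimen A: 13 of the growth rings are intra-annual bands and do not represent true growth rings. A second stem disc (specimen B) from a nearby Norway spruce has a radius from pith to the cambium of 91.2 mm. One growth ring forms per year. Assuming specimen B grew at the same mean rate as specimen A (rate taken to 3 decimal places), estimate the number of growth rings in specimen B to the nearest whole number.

604 growth rings

Specimen A: true growth ring count = 418 − 13 + 15 = 420.
A: Mean rate = 63.5 mm / 420 years ≈ 0.151 mm per year.
B spans 91.2 / 0.151 = 603.97 years ≈ 604 growth rings.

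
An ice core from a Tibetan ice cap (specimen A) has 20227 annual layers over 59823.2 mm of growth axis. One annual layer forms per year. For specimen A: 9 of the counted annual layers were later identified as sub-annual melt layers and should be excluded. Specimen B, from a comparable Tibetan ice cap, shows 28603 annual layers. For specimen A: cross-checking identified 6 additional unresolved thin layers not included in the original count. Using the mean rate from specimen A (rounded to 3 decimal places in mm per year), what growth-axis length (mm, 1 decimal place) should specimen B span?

Specimen A: true annual layer count = 20227 − 9 + 6 = 20224.
A: 59823.2 mm over 20224 years gives 59823.2 / 20224 ≈ 2.958 mm per year.
B's length ≈ 2.958 × 28603 = 84607.7 mm.

84607.7 mm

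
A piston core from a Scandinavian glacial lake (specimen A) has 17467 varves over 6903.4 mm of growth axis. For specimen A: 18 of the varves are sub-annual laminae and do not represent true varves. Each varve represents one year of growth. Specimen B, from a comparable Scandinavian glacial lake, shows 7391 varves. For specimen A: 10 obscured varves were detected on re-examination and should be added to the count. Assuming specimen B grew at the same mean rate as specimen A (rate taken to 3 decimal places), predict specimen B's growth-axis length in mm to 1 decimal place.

Specimen A: after corrections the count is 17467 − 18 + 10 = 17459 varves.
A: 6903.4 mm over 17459 years gives 6903.4 / 17459 ≈ 0.395 mm per year.
Length of B = 0.395 × 7391 = 2919.4 mm.

2919.4 mm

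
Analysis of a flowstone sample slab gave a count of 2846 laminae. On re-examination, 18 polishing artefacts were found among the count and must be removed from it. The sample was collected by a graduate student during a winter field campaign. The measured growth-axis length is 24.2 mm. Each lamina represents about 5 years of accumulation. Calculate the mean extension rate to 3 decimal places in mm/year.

After corrections the count is 2846 − 18 = 2828 laminae.
At 5 years per lamina, 2828 × 5 = 14140 years.
Mean rate = 24.2 mm / 14140 years ≈ 0.002 mm/year.

0.002 mm/year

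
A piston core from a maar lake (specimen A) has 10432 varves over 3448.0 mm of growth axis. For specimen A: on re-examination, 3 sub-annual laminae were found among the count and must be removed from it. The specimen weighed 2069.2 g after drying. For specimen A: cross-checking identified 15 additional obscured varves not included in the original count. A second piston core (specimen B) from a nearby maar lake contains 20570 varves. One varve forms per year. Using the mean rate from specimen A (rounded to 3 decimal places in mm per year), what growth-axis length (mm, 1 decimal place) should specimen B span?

Specimen A: adjusted count: 10432 − 3 + 15 = 10444 varves.
A: Mean rate = 3448.0 mm / 10444 years ≈ 0.330 mm per year.
B's length ≈ 0.330 × 20570 = 6788.1 mm.

6788.1 mm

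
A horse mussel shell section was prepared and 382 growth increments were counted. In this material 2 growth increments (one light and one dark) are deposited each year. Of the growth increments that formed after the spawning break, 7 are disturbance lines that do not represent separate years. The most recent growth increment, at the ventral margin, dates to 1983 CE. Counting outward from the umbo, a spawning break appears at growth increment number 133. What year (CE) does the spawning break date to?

The spawning break sits at growth increment 133 from the umbo, so 382 − 133 = 249 growth increments formed after it.
Removing the 7 false growth increments leaves 249 − 7 = 242 true growth increments beyond the spawning break.
Dividing by 2 growth increments per year: 242 / 2 = 121 years.
1983 − 121 = 1862 CE.

1862 CE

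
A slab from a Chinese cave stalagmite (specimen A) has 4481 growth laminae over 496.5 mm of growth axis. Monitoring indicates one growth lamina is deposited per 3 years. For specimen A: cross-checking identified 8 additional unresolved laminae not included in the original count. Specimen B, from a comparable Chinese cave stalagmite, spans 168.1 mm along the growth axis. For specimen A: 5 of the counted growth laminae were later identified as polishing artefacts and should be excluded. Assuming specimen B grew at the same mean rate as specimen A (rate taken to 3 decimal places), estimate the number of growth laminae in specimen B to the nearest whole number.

1514 growth laminae

Specimen A: after corrections the count is 4481 − 5 + 8 = 4484 growth laminae.
Specimen A: multiplying by 3 years per growth lamina: 4484 × 3 = 13452 years.
A: 496.5 mm over 13452 years gives 496.5 / 13452 ≈ 0.037 mm/yr.
B spans 168.1 / 0.037 = 4543.24 years; at 3 years per growth lamina that is 4543.24 / 3 ≈ 1514 growth laminae.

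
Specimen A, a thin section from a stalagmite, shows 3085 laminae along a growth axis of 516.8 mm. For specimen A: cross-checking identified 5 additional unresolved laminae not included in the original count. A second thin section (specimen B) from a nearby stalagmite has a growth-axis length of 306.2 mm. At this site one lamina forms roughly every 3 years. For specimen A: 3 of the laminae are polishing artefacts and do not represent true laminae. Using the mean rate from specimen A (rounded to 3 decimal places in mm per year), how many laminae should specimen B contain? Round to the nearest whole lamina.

Specimen A: adjusted count: 3085 − 3 + 5 = 3087 laminae.
Specimen A: multiplying by 3 years per lamina: 3087 × 3 = 9261 years.
A: Mean rate = 516.8 mm / 9261 years ≈ 0.056 mm/year.
B spans 306.2 / 0.056 = 5467.86 years; at 3 years per lamina that is 5467.86 / 3 ≈ 1823 laminae.

1823 laminae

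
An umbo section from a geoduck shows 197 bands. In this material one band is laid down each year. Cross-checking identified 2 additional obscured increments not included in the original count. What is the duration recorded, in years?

Correcting the raw count gives 197 + 2 = 199 true bands.
At one band per year, that is 199 years.

199 years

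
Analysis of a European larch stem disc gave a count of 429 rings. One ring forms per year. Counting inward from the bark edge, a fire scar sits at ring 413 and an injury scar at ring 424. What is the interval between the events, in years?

11 yr

Separation: 424 − 413 = 11 rings.
That is 11 years at one ring per year.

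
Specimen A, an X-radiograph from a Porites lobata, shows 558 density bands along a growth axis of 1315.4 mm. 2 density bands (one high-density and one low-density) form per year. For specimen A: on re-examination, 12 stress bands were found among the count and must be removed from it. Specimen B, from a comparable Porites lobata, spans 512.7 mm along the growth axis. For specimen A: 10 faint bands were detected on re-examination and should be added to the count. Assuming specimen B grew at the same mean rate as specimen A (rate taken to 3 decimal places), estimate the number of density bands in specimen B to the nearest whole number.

217 density bands

Specimen A: adjusted count: 558 − 12 + 10 = 556 density bands.
Specimen A: with 2 density bands per year, 556 / 2 = 278 years.
A: Extension rate ≈ 1315.4 / 278 = 4.732 mm per year.
Specimen B: 512.7 mm / 4.732 mm per year = 108.35 years; at 2 density bands per year that is 108.35 × 2 ≈ 217 density bands.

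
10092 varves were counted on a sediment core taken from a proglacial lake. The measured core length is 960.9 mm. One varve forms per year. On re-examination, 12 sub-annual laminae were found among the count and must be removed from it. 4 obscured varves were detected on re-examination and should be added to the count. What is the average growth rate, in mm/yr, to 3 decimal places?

0.095 mm/yr

Correcting the raw count gives 10092 − 12 + 4 = 10084 true varves.
Mean rate = 960.9 mm / 10084 years ≈ 0.095 mm/yr.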